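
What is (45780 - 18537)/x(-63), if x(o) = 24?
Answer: 9081/8 ≈ 1135.1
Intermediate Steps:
(45780 - 18537)/x(-63) = (45780 - 18537)/24 = 27243*(1/24) = 9081/8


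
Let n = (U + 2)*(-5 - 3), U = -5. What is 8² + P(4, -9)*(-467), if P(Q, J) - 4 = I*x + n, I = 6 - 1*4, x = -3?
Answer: -10210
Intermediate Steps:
n = 24 (n = (-5 + 2)*(-5 - 3) = -3*(-8) = 24)
I = 2 (I = 6 - 4 = 2)
P(Q, J) = 22 (P(Q, J) = 4 + (2*(-3) + 24) = 4 + (-6 + 24) = 4 + 18 = 22)
8² + P(4, -9)*(-467) = 8² + 22*(-467) = 64 - 10274 = -10210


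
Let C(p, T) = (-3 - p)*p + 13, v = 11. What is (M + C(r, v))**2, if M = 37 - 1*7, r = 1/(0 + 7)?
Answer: 4347225/2401 ≈ 1810.6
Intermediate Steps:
r = 1/7 ≈ 0.14286
C(p, T) = 13 + p*(-3 - p) (C(p, T) = p*(-3 - p) + 13 = 13 + p*(-3 - p))
M = 30 (M = 37 - 7 = 30)
(M + C(r, v))**2 = (30 + (13 - (1/7)**2 - 3*1/7))**2 = (30 + (13 - 1*1/49 - 3/7))**2 = (30 + (13 - 1/49 - 3/7))**2 = (30 + 615/49)**2 = (2085/49)**2 = 4347225/2401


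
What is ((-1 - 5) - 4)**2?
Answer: 100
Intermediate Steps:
((-1 - 5) - 4)**2 = (-6 - 4)**2 = (-10)**2 = 100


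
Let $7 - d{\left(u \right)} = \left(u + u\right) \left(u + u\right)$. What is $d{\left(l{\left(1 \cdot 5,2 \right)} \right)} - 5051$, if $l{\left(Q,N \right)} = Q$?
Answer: $-5144$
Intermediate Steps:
$d{\left(u \right)} = 7 - 4 u^{2}$ ($d{\left(u \right)} = 7 - \left(u + u\right) \left(u + u\right) = 7 - 2 u 2 u = 7 - 4 u^{2}$)
$d{\left(l{\left(1 \cdot 5,2 \right)} \right)} - 5051 = \left(7 - 4 \left(1 \cdot 5\right)^{2}\right) - 5051 = \left(7 - 4 \cdot 5^{2}\right) - 5051 = \left(7 - 100\right) - 5051 = -93 - 5051 = -5144$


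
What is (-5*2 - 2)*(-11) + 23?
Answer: 155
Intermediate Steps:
(-5*2 - 2)*(-11) + 23 = (-10 - 2)*(-11) + 23 = -12*(-11) + 23 = 132 + 23 = 155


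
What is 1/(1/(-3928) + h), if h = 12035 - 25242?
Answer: -3928/51877097 ≈ -7.5717e-5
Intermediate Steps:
h = -13207
1/(1/(-3928) + h) = 1/(1/(-3928) - 13207) = 1/(-1/3928 - 13207) = 1/(-51877097/3928) = -3928/51877097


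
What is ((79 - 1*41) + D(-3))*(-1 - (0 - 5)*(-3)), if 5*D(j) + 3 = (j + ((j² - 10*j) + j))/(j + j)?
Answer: -2904/5 ≈ -580.80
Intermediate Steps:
D(j) = -⅗ + (j² - 8*j)/(10*j) (D(j) = -⅗ + ((j + ((j² - 10*j) + j))/(j + j))/5 = -⅗ + ((j + (j² - 9*j))/((2*j)))/5 = -⅗ + ((j² - 8*j)*(1/(2*j)))/5 = -⅗ + ((j² - 8*j)/(2*j))/5 = -⅗ + (j² - 8*j)/(10*j))
((79 - 1*41) + D(-3))*(-1 - (0 - 5)*(-3)) = ((79 - 1*41) + (-7/5 + (⅒)*(-3)))*(-1 - (0 - 5)*(-3)) = ((79 - 41) + (-7/5 - 3/10))*(-1 - (-5)*(-3)) = (38 - 17/10)*(-1 - 1*15) = 363*(-1 - 15)/10 = (363/10)*(-16) = -2904/5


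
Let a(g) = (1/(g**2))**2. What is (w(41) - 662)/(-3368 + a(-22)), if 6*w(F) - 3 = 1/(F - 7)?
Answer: 7902918980/40237684557 ≈ 0.19641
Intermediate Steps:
w(F) = 1/2 + 1/(6*(-7 + F)) (w(F) = 1/2 + 1/(6*(F - 7)) = 1/2 + 1/(6*(-7 + F)))
a(g) = g**(-4) (a(g) = (g**(-2))**2 = g**(-4))
(w(41) - 662)/(-3368 + a(-22)) = ((-20 + 3*41)/(6*(-7 + 41)) - 662)/(-3368 + (-22)**(-4)) = ((1/6)*(-20 + 123)/34 - 662)/(-3368 + 1/234256) = ((1/6)*(1/34)*103 - 662)/(-788974207/234256) = (103/204 - 662)*(-234256/788974207) = -134945/204*(-234256/788974207) = 7902918980/40237684557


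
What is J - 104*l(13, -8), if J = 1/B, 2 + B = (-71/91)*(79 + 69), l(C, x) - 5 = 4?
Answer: -10005931/10690 ≈ -936.01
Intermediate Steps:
l(C, x) = 9 (l(C, x) = 5 + 4 = 9)
B = -10690/91 (B = -2 + (-71/91)*(79 + 69) = -2 - 71*1/91*148 = -2 - 71/91*148 = -2 - 10508/91 = -10690/91 ≈ -117.47)
J = -91/10690 (J = 1/(-10690/91) = -91/10690 ≈ -0.0085126)
J - 104*l(13, -8) = -91/10690 - 104*9 = -91/10690 - 1*936 = -91/10690 - 936 = -10005931/10690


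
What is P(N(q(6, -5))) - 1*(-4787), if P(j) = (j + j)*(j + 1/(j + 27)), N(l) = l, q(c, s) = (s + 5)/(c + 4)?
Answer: 4787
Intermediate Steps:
q(c, s) = (5 + s)/(4 + c)
P(j) = 2*j*(j + 1/(27 + j)) (P(j) = (2*j)*(j + 1/(27 + j)) = 2*j*(j + 1/(27 + j)))
P(N(q(6, -5))) - 1*(-4787) = 2*((5 - 5)/(4 + 6))*(1 + ((5 - 5)/(4 + 6))**2 + 27*((5 - 5)/(4 + 6)))/(27 + (5 - 5)/(4 + 6)) - 1*(-4787) = 2*(0/10)*(1 + (0/10)**2 + 27*(0/10))/(27 + 0/10) + 4787 = 2*((1/10)*0)*(1 + ((1/10)*0)**2 + 27*((1/10)*0))/(27 + (1/10)*0) + 4787 = 2*0*(1 + 0**2 + 27*0)/(27 + 0) + 4787 = 2*0*(1 + 0 + 0)/27 + 4787 = 2*0*(1/27)*1 + 4787 = 0 + 4787 = 4787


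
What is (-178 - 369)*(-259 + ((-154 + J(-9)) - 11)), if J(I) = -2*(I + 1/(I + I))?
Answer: 1998191/9 ≈ 2.2202e+5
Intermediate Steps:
J(I) = -1/I - 2*I (J(I) = -2*(I + 1/(2*I)) = -1/I - 2*I)
(-178 - 369)*(-259 + ((-154 + J(-9)) - 11)) = (-178 - 369)*(-259 + ((-154 + (-1/(-9) - 2*(-9))) - 11)) = -547*(-259 + ((-154 + (-1*(-1/9) + 18)) - 11)) = -547*(-259 + ((-154 + (1/9 + 18)) - 11)) = -547*(-259 + ((-154 + 163/9) - 11)) = -547*(-259 + (-1223/9 - 11)) = -547*(-259 - 1322/9) = -547*(-3653/9) = 1998191/9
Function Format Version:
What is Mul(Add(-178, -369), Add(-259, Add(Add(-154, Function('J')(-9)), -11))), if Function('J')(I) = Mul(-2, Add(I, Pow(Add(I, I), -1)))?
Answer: Rational(1998191, 9) ≈ 2.2202e+5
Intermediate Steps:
Function('J')(I) = Add(Mul(-1, Pow(I, -1)), Mul(-2, I)) (Function('J')(I) = Mul(-2, Add(I, Pow(Mul(2, I), -1))) = Mul(-2, Add(I, Mul(Rational(1, 2), Pow(I, -1)))) = Add(Mul(-1, Pow(I, -1)), Mul(-2, I)))
Mul(Add(-178, -369), Add(-259, Add(Add(-154, Function('J')(-9)), -11))) = Mul(Add(-178, -369), Add(-259, Add(Add(-154, Add(Mul(-1, Pow(-9, -1)), Mul(-2, -9))), -11))) = Mul(-547, Add(-259, Add(Add(-154, Add(Mul(-1, Rational(-1, 9)), 18)), -11))) = Mul(-547, Add(-259, Add(Add(-154, Add(Rational(1, 9), 18)), -11))) = Mul(-547, Add(-259, Add(Add(-154, Rational(163, 9)), -11))) = Mul(-547, Add(-259, Add(Rational(-1223, 9), -11))) = Mul(-547, Add(-259, Rational(-1322, 9))) = Mul(-547, Rational(-3653, 9)) = Rational(1998191, 9)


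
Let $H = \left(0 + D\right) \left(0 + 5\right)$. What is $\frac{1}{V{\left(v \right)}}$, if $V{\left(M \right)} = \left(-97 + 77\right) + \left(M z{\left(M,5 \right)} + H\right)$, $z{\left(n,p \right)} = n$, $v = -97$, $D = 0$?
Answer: $\frac{1}{9389} \approx 0.00010651$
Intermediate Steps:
$H = 0$ ($H = \left(0 + 0\right) \left(0 + 5\right) = 0 \cdot 5 = 0$)
$V{\left(M \right)} = -20 + M^{2}$ ($V{\left(M \right)} = \left(-97 + 77\right) + \left(M M + 0\right) = -20 + \left(M^{2} + 0\right) = -20 + M^{2}$)
$\frac{1}{V{\left(v \right)}} = \frac{1}{-20 + \left(-97\right)^{2}} = \frac{1}{-20 + 9409} = \frac{1}{9389}$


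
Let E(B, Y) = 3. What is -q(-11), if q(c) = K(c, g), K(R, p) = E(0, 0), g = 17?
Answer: -3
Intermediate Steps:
K(R, p) = 3
q(c) = 3
-q(-11) = -1*3 = -3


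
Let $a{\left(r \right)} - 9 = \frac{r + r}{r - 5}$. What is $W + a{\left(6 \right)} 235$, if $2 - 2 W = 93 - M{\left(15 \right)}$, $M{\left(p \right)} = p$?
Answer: $4897$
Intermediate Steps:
$a{\left(r \right)} = 9 + \frac{2 r}{-5 + r}$ ($a{\left(r \right)} = 9 + \frac{r + r}{r - 5} = 9 + \frac{2 r}{-5 + r}$)
$W = -38$ ($W = 1 - \frac{93 - 15}{2} = 1 - 39 = -38$)
$W + a{\left(6 \right)} 235 = -38 + \frac{-45 + 11 \cdot 6}{-5 + 6} \cdot 235 = -38 + \frac{-45 + 66}{1} \cdot 235 = -38 + 1 \cdot 21 \cdot 235 = -38 + 21 \cdot 235 = -38 + 4935 = 4897$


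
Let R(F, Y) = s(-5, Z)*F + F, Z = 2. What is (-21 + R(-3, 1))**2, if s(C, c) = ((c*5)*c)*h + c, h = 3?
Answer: 44100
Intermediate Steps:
s(C, c) = c + 15*c**2 (s(C, c) = ((c*5)*c)*3 + c = ((5*c)*c)*3 + c = (5*c**2)*3 + c = 15*c**2 + c = c + 15*c**2)
R(F, Y) = 63*F (R(F, Y) = (2*(1 + 15*2))*F + F = (2*(1 + 30))*F + F = (2*31)*F + F = 62*F + F = 63*F)
(-21 + R(-3, 1))**2 = (-21 + 63*(-3))**2 = (-21 - 189)**2 = (-210)**2 = 44100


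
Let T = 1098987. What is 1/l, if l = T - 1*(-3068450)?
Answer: 1/4167437 ≈ 2.3996e-7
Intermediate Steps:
l = 4167437 (l = 1098987 - 1*(-3068450) = 1098987 + 3068450 = 4167437)
1/l = 1/4167437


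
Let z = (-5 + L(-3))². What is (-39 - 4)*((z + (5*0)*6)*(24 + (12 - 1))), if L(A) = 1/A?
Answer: -385280/9 ≈ -42809.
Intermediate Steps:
L(A) = 1/A
z = 256/9 (z = (-5 + 1/(-3))² = (-5 - ⅓)² = (-16/3)² = 256/9 ≈ 28.444)
(-39 - 4)*((z + (5*0)*6)*(24 + (12 - 1))) = (-39 - 4)*((256/9 + (5*0)*6)*(24 + (12 - 1))) = -43*(256/9 + 0*6)*(24 + 11) = -43*(256/9 + 0)*35 = -11008*35/9 = -43*8960/9 = -385280/9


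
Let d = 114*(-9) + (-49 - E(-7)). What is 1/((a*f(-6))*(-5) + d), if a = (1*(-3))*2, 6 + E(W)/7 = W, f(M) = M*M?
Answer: 1/96 ≈ 0.010417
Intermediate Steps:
f(M) = M**2
E(W) = -42 + 7*W
a = -6 (a = -3*2 = -6)
d = -984 (d = 114*(-9) + (-49 - (-42 + 7*(-7))) = -1026 + (-49 - (-42 - 49)) = -1026 + (-49 - 1*(-91)) = -1026 + (-49 + 91) = -1026 + 42 = -984)
1/((a*f(-6))*(-5) + d) = 1/(-6*(-6)**2*(-5) - 984) = 1/(-6*36*(-5) - 984) = 1/(-216*(-5) - 984) = 1/(1080 - 984) = 1/96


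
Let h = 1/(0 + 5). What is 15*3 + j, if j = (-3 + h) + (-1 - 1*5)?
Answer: 181/5 ≈ 36.200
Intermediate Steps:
h = 1/5 ≈ 0.20000
j = -44/5 (j = (-3 + 1/5) + (-1 - 1*5) = -14/5 + (-1 - 5) = -14/5 - 6 = -44/5 ≈ -8.8000)
15*3 + j = 15*3 - 44/5 = 45 - 44/5 = 181/5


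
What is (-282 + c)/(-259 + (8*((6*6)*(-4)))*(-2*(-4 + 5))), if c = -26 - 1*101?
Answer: -⅕ ≈ -0.20000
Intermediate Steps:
c = -127 (c = -26 - 101 = -127)
(-282 + c)/(-259 + (8*((6*6)*(-4)))*(-2*(-4 + 5))) = (-282 - 127)/(-259 + (8*((6*6)*(-4)))*(-2*(-4 + 5))) = -409/(-259 + (8*(36*(-4)))*(-2*1)) = -409/(-259 + (8*(-144))*(-2)) = -409/(-259 - 1152*(-2)) = -409/(-259 + 2304) = -409/2045 = -409*1/2045 = -⅕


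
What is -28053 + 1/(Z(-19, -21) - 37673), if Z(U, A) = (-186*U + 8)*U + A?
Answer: -2945340577/104992 ≈ -28053.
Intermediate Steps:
Z(U, A) = A + U*(8 - 186*U) (Z(U, A) = (8 - 186*U)*U + A = U*(8 - 186*U) + A = A + U*(8 - 186*U))
-28053 + 1/(Z(-19, -21) - 37673) = -28053 + 1/((-21 - 186*(-19)**2 + 8*(-19)) - 37673) = -28053 + 1/((-21 - 186*361 - 152) - 37673) = -28053 + 1/((-21 - 67146 - 152) - 37673) = -28053 + 1/(-67319 - 37673) = -28053 + 1/(-104992) = -28053 - 1/104992 = -2945340577/104992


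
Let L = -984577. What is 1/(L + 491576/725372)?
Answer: -181343/178546024017 ≈ -1.0157e-6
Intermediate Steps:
1/(L + 491576/725372) = 1/(-984577 + 491576/725372) = 1/(-984577 + 491576*(1/725372)) = 1/(-984577 + 122894/181343) = 1/(-178546024017/181343) = -181343/178546024017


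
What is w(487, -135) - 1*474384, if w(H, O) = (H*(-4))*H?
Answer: -1423060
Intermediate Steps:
w(H, O) = -4*H**2 (w(H, O) = (-4*H)*H = -4*H**2)
w(487, -135) - 1*474384 = -4*487**2 - 1*474384 = -4*237169 - 474384 = -948676 - 474384 = -1423060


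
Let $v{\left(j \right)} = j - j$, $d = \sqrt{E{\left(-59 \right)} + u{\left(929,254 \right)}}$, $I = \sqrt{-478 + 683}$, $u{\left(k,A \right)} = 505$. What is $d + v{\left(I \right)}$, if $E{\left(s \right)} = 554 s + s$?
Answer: $4 i \sqrt{2015} \approx 179.55 i$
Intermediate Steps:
$E{\left(s \right)} = 555 s$
$I = \sqrt{205} \approx 14.318$
$d = 4 i \sqrt{2015}$ ($d = \sqrt{555 \left(-59\right) + 505} = \sqrt{-32745 + 505} = \sqrt{-32240} = 4 i \sqrt{2015} \approx 179.55 i$)
$v{\left(j \right)} = 0$
$d + v{\left(I \right)} = 4 i \sqrt{2015} + 0 = 4 i \sqrt{2015}$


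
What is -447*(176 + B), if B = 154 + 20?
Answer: -156450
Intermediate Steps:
B = 174
-447*(176 + B) = -447*(176 + 174) = -447*350 = -156450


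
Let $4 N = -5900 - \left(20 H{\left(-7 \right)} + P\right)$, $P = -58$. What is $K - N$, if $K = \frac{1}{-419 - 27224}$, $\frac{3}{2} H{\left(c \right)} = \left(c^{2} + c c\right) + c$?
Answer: $\frac{292545863}{165858} \approx 1763.8$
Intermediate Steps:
$H{\left(c \right)} = \frac{2 c}{3} + \frac{4 c^{2}}{3}$ ($H{\left(c \right)} = \frac{2 \left(\left(c^{2} + c c\right) + c\right)}{3} = \frac{2 \left(\left(c^{2} + c^{2}\right) + c\right)}{3} = \frac{2 \left(2 c^{2} + c\right)}{3} = \frac{2 \left(c + 2 c^{2}\right)}{3} = \frac{2 c}{3} + \frac{4 c^{2}}{3}$)
$N = - \frac{10583}{6}$ ($N = \frac{-5900 - \left(20 \cdot \frac{2}{3} \left(-7\right) \left(1 + 2 \left(-7\right)\right) - 58\right)}{4} = \frac{-5900 - \left(20 \cdot \frac{2}{3} \left(-7\right) \left(1 - 14\right) - 58\right)}{4} = \frac{-5900 - \left(20 \cdot \frac{2}{3} \left(-7\right) \left(-13\right) - 58\right)}{4} = \frac{-5900 - \left(20 \cdot \frac{182}{3} - 58\right)}{4} = \frac{-5900 - \left(\frac{3640}{3} - 58\right)}{4} = \frac{-5900 - \frac{3466}{3}}{4} = \frac{1}{4} \left(- \frac{21166}{3}\right) = - \frac{10583}{6} \approx -1763.8$)
$K = - \frac{1}{27643}$ ($K = \frac{1}{-419 - 27224} = \frac{1}{-27643} = - \frac{1}{27643} \approx -3.6176 \cdot 10^{-5}$)
$K - N = - \frac{1}{27643} - - \frac{10583}{6} = - \frac{1}{27643} + \frac{10583}{6} = \frac{292545863}{165858}$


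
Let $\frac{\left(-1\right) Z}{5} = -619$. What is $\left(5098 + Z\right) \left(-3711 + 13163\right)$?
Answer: $77440236$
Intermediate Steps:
$Z = 3095$ ($Z = \left(-5\right) \left(-619\right) = 3095$)
$\left(5098 + Z\right) \left(-3711 + 13163\right) = \left(5098 + 3095\right) \left(-3711 + 13163\right) = 8193 \cdot 9452 = 77440236$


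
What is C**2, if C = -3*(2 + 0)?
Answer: 36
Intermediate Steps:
C = -6 (C = -3*2 = -6)
C**2 = (-6)**2 = 36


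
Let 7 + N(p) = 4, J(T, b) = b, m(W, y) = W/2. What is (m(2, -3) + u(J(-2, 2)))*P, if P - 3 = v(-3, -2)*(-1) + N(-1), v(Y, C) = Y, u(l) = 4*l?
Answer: 27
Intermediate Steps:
m(W, y) = W/2 (m(W, y) = W*(1/2) = W/2)
N(p) = -3 (N(p) = -7 + 4 = -3)
P = 3 (P = 3 + (-3*(-1) - 3) = 3 + (3 - 3) = 3 + 0 = 3)
(m(2, -3) + u(J(-2, 2)))*P = ((1/2)*2 + 4*2)*3 = (1 + 8)*3 = 9*3 = 27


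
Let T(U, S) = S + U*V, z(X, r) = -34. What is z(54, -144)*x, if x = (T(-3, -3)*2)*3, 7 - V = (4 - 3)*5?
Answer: 1836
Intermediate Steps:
V = 2 (V = 7 - (4 - 3)*5 = 7 - 5 = 2)
T(U, S) = S + 2*U (T(U, S) = S + U*2 = S + 2*U)
x = -54 (x = ((-3 + 2*(-3))*2)*3 = ((-3 - 6)*2)*3 = -9*2*3 = -18*3 = -54)
z(54, -144)*x = -34*(-54) = 1836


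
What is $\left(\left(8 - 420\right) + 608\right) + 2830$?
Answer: $3026$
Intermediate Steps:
$\left(\left(8 - 420\right) + 608\right) + 2830 = \left(-412 + 608\right) + 2830 = 196 + 2830 = 3026$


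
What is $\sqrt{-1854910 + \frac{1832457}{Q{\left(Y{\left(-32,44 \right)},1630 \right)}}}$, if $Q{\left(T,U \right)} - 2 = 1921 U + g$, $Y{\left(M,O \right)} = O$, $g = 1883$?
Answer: $\frac{i \sqrt{18208550595819571195}}{3133115} \approx 1362.0 i$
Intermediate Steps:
$Q{\left(T,U \right)} = 1885 + 1921 U$ ($Q{\left(T,U \right)} = 2 + \left(1921 U + 1883\right) = 2 + \left(1883 + 1921 U\right) = 1885 + 1921 U$)
$\sqrt{-1854910 + \frac{1832457}{Q{\left(Y{\left(-32,44 \right)},1630 \right)}}} = \sqrt{-1854910 + \frac{1832457}{1885 + 1921 \cdot 1630}} = \sqrt{-1854910 + \frac{1832457}{1885 + 3131230}} = \sqrt{-1854910 + \frac{1832457}{3133115}} = \sqrt{- \frac{5811644512193}{3133115}} = \frac{i \sqrt{18208550595819571195}}{3133115}$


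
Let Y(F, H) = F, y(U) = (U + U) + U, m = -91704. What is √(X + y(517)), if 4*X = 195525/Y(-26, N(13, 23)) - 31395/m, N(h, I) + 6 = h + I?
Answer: I*√51947796791774/397384 ≈ 18.137*I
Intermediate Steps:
N(h, I) = -6 + I + h (N(h, I) = -6 + (h + I) = -6 + (I + h) = -6 + I + h)
y(U) = 3*U (y(U) = 2*U + U = 3*U)
X = -2988268055/1589536 (X = (195525/(-26) - 31395/(-91704))/4 = (195525*(-1/26) - 31395*(-1/91704))/4 = (-195525/26 + 10465/30568)/4 = (¼)*(-2988268055/397384) = -2988268055/1589536 ≈ -1880.0)
√(X + y(517)) = √(-2988268055/1589536 + 3*517) = √(-2988268055/1589536 + 1551) = √(-522897719/1589536) = I*√51947796791774/397384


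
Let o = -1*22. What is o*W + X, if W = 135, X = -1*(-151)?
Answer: -2819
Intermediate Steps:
o = -22
X = 151
o*W + X = -22*135 + 151 = -2970 + 151 = -2819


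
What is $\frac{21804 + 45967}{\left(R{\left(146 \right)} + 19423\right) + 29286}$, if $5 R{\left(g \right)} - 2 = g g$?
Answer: $\frac{338855}{264863} \approx 1.2794$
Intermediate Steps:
$R{\left(g \right)} = \frac{2}{5} + \frac{g^{2}}{5}$ ($R{\left(g \right)} = \frac{2}{5} + \frac{g g}{5} = \frac{2}{5} + \frac{g^{2}}{5}$)
$\frac{21804 + 45967}{\left(R{\left(146 \right)} + 19423\right) + 29286} = \frac{21804 + 45967}{\left(\left(\frac{2}{5} + \frac{146^{2}}{5}\right) + 19423\right) + 29286} = \frac{67771}{\left(\left(\frac{2}{5} + \frac{1}{5} \cdot 21316\right) + 19423\right) + 29286} = \frac{67771}{\left(\left(\frac{2}{5} + \frac{21316}{5}\right) + 19423\right) + 29286} = \frac{67771}{\left(\frac{21318}{5} + 19423\right) + 29286} = \frac{67771}{\frac{118433}{5} + 29286} = \frac{67771}{\frac{264863}{5}} = 67771 \cdot \frac{5}{264863} = \frac{338855}{264863}$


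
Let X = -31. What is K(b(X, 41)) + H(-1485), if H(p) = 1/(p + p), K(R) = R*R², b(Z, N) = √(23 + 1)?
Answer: -1/2970 + 48*√6 ≈ 117.58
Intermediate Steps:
b(Z, N) = 2*√6 (b(Z, N) = √24 = 2*√6)
K(R) = R³
H(p) = 1/(2*p)
K(b(X, 41)) + H(-1485) = (2*√6)³ + (½)/(-1485) = 48*√6 + (½)*(-1/1485) = 48*√6 - 1/2970 = -1/2970 + 48*√6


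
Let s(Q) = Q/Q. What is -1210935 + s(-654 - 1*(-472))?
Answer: -1210934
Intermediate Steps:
s(Q) = 1
-1210935 + s(-654 - 1*(-472)) = -1210935 + 1 = -1210934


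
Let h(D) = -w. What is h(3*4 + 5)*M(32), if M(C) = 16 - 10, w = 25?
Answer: -150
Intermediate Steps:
M(C) = 6
h(D) = -25 (h(D) = -1*25 = -25)
h(3*4 + 5)*M(32) = -25*6 = -150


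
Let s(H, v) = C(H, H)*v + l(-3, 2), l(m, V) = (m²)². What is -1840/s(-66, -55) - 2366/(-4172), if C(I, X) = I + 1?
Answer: 8693/136186 ≈ 0.063832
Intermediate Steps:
C(I, X) = 1 + I
l(m, V) = m⁴
s(H, v) = 81 + v*(1 + H) (s(H, v) = (1 + H)*v + (-3)⁴ = v*(1 + H) + 81 = 81 + v*(1 + H))
-1840/s(-66, -55) - 2366/(-4172) = -1840/(81 - 55*(1 - 66)) - 2366/(-4172) = -1840/(81 - 55*(-65)) - 2366*(-1/4172) = -1840/(81 + 3575) + 169/298 = -1840/3656 + 169/298 = -1840*1/3656 + 169/298 = -230/457 + 169/298 = 8693/136186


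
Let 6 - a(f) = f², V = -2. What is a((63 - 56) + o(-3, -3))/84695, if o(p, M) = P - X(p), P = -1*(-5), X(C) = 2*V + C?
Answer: -71/16939 ≈ -0.0041915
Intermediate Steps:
X(C) = -4 + C (X(C) = 2*(-2) + C = -4 + C)
P = 5
o(p, M) = 9 - p (o(p, M) = 5 - (-4 + p) = 5 + (4 - p) = 9 - p)
a(f) = 6 - f²
a((63 - 56) + o(-3, -3))/84695 = (6 - ((63 - 56) + (9 - 1*(-3)))²)/84695 = (6 - (7 + (9 + 3))²)*(1/84695) = (6 - (7 + 12)²)*(1/84695) = (6 - 1*19²)*(1/84695) = (6 - 1*361)*(1/84695) = (6 - 361)*(1/84695) = -355*1/84695 = -71/16939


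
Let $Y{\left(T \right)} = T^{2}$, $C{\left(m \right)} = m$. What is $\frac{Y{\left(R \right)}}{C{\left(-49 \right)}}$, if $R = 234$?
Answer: $- \frac{54756}{49} \approx -1117.5$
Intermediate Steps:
$\frac{Y{\left(R \right)}}{C{\left(-49 \right)}} = \frac{234^{2}}{-49} = 54756 \left(- \frac{1}{49}\right) = - \frac{54756}{49}$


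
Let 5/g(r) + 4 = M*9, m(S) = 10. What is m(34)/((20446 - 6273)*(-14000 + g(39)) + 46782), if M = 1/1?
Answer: -2/39672209 ≈ -5.0413e-8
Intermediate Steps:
M = 1
g(r) = 1 (g(r) = 5/(-4 + 1*9) = 5/(-4 + 9) = 5/5 = 5*(1/5) = 1)
m(34)/((20446 - 6273)*(-14000 + g(39)) + 46782) = 10/((20446 - 6273)*(-14000 + 1) + 46782) = 10/(14173*(-13999) + 46782) = 10/(-198407827 + 46782) = 10/(-198361045) = 10*(-1/198361045) = -2/39672209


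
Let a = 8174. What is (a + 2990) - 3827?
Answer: 7337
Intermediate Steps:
(a + 2990) - 3827 = (8174 + 2990) - 3827 = 11164 - 3827 = 7337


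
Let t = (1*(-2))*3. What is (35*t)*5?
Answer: -1050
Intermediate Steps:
t = -6 (t = -2*3 = -6)
(35*t)*5 = (35*(-6))*5 = -210*5 = -1050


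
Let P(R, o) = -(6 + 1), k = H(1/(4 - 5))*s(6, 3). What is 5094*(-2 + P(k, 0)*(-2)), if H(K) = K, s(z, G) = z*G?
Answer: 61128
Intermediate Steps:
s(z, G) = G*z
k = -18 (k = (3*6)/(4 - 5) = 18/(-1) = -1*18 = -18)
P(R, o) = -7 (P(R, o) = -1*7 = -7)
5094*(-2 + P(k, 0)*(-2)) = 5094*(-2 - 7*(-2)) = 5094*(-2 + 14) = 5094*12 = 61128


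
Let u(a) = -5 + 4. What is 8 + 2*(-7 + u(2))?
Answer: -8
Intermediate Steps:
u(a) = -1
8 + 2*(-7 + u(2)) = 8 + 2*(-7 - 1) = 8 + 2*(-8) = 8 - 16 = -8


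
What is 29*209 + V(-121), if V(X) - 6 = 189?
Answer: 6256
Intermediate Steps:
V(X) = 195 (V(X) = 6 + 189 = 195)
29*209 + V(-121) = 29*209 + 195 = 6061 + 195 = 6256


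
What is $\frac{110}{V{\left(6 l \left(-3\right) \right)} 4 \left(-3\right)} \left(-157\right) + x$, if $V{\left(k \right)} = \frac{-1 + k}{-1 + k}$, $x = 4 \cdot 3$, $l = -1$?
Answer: $\frac{8707}{6} \approx 1451.2$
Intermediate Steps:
$x = 12$
$V{\left(k \right)} = 1$
$\frac{110}{V{\left(6 l \left(-3\right) \right)} 4 \left(-3\right)} \left(-157\right) + x = \frac{110}{1 \cdot 4 \left(-3\right)} \left(-157\right) + 12 = \frac{110}{4 \left(-3\right)} \left(-157\right) + 12 = \frac{110}{-12} \left(-157\right) + 12 = 110 \left(- \frac{1}{12}\right) \left(-157\right) + 12 = \left(- \frac{55}{6}\right) \left(-157\right) + 12 = \frac{8635}{6} + 12 = \frac{8707}{6}$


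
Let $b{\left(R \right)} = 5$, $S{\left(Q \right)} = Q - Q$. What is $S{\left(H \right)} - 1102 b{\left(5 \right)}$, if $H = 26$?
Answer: $-5510$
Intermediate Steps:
$S{\left(Q \right)} = 0$
$S{\left(H \right)} - 1102 b{\left(5 \right)} = 0 - 5510 = -5510$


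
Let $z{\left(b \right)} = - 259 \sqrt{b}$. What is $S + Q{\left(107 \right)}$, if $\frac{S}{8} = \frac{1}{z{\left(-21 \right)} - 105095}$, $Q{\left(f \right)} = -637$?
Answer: $\frac{- 164983 \sqrt{21} + 66945523 i}{- 105095 i + 259 \sqrt{21}} \approx -637.0 + 8.5682 \cdot 10^{-7} i$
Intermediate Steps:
$S = \frac{8}{-105095 - 259 i \sqrt{21}}$ ($S = \frac{8}{- 259 \sqrt{-21} - 105095} = \frac{8}{- 259 i \sqrt{21} - 105095} = \frac{8}{-105095 - 259 i \sqrt{21}} \approx -7.6112 \cdot 10^{-5} + 8.5957 \cdot 10^{-7} i$)
$S + Q{\left(107 \right)} = \left(- \frac{420380}{5523183863} + \frac{1036 i \sqrt{21}}{5523183863}\right) - 637 = - \frac{3518268541111}{5523183863} + \frac{1036 i \sqrt{21}}{5523183863}$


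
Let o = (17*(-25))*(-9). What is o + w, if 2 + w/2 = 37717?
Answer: 79255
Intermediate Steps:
w = 75430 (w = -4 + 2*37717 = -4 + 75434 = 75430)
o = 3825 (o = -425*(-9) = 3825)
o + w = 3825 + 75430 = 79255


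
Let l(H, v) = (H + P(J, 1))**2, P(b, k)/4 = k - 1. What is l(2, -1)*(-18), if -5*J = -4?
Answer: -72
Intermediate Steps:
J = 4/5 (J = -1/5*(-4) = 4/5 ≈ 0.80000)
P(b, k) = -4 + 4*k (P(b, k) = 4*(k - 1) = 4*(-1 + k) = -4 + 4*k)
l(H, v) = H**2 (l(H, v) = (H + (-4 + 4*1))**2 = (H + (-4 + 4))**2 = (H + 0)**2 = H**2)
l(2, -1)*(-18) = 2**2*(-18) = 4*(-18) = -72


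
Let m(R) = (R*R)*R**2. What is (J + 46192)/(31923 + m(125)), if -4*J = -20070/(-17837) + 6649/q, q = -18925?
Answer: 62370990266263/329696644417773200 ≈ 0.00018918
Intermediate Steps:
m(R) = R**4 (m(R) = R**2*R**2 = R**4)
J = -261226537/1350260900 (J = -(-20070/(-17837) + 6649/(-18925))/4 = -(-20070*(-1/17837) + 6649*(-1/18925))/4 = -(20070/17837 - 6649/18925)/4 = -1/4*261226537/337565225 = -261226537/1350260900 ≈ -0.19346)
(J + 46192)/(31923 + m(125)) = (-261226537/1350260900 + 46192)/(31923 + 125**4) = 62370990266263/(1350260900*(31923 + 244140625)) = (62370990266263/1350260900)/244172548 = (62370990266263/1350260900)*(1/244172548) = 62370990266263/329696644417773200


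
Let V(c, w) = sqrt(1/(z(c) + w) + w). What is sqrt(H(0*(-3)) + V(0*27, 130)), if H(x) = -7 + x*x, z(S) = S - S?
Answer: sqrt(-118300 + 130*sqrt(2197130))/130 ≈ 2.0981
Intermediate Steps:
z(S) = 0
H(x) = -7 + x**2
V(c, w) = sqrt(w + 1/w) (V(c, w) = sqrt(1/(0 + w) + w) = sqrt(1/w + w) = sqrt(w + 1/w))
sqrt(H(0*(-3)) + V(0*27, 130)) = sqrt((-7 + (0*(-3))**2) + sqrt(130 + 1/130)) = sqrt((-7 + 0**2) + sqrt(130 + 1/130)) = sqrt((-7 + 0) + sqrt(16901/130)) = sqrt(-7 + sqrt(2197130)/130)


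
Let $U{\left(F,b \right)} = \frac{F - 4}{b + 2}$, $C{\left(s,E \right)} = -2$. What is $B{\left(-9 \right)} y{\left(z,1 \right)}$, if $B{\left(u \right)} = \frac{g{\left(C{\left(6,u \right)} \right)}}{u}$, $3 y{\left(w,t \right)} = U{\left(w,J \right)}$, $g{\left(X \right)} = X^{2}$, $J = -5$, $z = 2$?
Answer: $- \frac{8}{81} \approx -0.098765$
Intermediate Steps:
$U{\left(F,b \right)} = \frac{-4 + F}{2 + b}$
$y{\left(w,t \right)} = \frac{4}{9} - \frac{w}{9}$ ($y{\left(w,t \right)} = \frac{\frac{1}{2 - 5} \left(-4 + w\right)}{3} = \frac{\frac{1}{-3} \left(-4 + w\right)}{3} = \frac{\left(- \frac{1}{3}\right) \left(-4 + w\right)}{3} = \frac{\frac{4}{3} - \frac{w}{3}}{3} = \frac{4}{9} - \frac{w}{9}$)
$B{\left(u \right)} = \frac{4}{u}$ ($B{\left(u \right)} = \frac{\left(-2\right)^{2}}{u} = \frac{4}{u}$)
$B{\left(-9 \right)} y{\left(z,1 \right)} = \frac{4}{-9} \left(\frac{4}{9} - \frac{2}{9}\right) = 4 \left(- \frac{1}{9}\right) \left(\frac{4}{9} - \frac{2}{9}\right) = \left(- \frac{4}{9}\right) \frac{2}{9} = - \frac{8}{81}$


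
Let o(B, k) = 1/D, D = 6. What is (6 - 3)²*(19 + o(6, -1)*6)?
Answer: 180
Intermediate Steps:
o(B, k) = ⅙ (o(B, k) = 1/6 = ⅙)
(6 - 3)²*(19 + o(6, -1)*6) = (6 - 3)²*(19 + (⅙)*6) = 3²*(19 + 1) = 9*20 = 180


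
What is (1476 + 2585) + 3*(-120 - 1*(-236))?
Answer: 4409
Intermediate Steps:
(1476 + 2585) + 3*(-120 - 1*(-236)) = 4061 + 3*(-120 + 236) = 4061 + 3*116 = 4061 + 348 = 4409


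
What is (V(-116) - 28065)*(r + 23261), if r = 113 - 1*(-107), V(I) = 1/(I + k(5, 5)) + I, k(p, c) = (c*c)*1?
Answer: -60216367032/91 ≈ -6.6172e+8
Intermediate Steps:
k(p, c) = c**2 (k(p, c) = c**2*1 = c**2)
V(I) = I + 1/(25 + I) (V(I) = 1/(I + 5**2) + I = 1/(I + 25) + I = 1/(25 + I) + I = I + 1/(25 + I))
r = 220 (r = 113 + 107 = 220)
(V(-116) - 28065)*(r + 23261) = ((1 + (-116)**2 + 25*(-116))/(25 - 116) - 28065)*(220 + 23261) = ((1 + 13456 - 2900)/(-91) - 28065)*23481 = (-1/91*10557 - 28065)*23481 = (-10557/91 - 28065)*23481 = -2564472/91*23481 = -60216367032/91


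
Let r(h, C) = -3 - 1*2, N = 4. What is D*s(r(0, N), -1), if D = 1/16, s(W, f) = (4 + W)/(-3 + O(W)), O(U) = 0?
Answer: 1/48 ≈ 0.020833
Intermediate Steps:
r(h, C) = -5 (r(h, C) = -3 - 2 = -5)
s(W, f) = -4/3 - W/3 (s(W, f) = (4 + W)/(-3 + 0) = (4 + W)/(-3) = (4 + W)*(-1/3) = -4/3 - W/3)
D = 1/16 ≈ 0.062500
D*s(r(0, N), -1) = (-4/3 - 1/3*(-5))/16 = (-4/3 + 5/3)/16 = (1/16)*(1/3) = 1/48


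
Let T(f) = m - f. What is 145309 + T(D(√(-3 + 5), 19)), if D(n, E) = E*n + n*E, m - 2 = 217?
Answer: 145528 - 38*√2 ≈ 1.4547e+5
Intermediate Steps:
m = 219 (m = 2 + 217 = 219)
D(n, E) = 2*E*n (D(n, E) = E*n + E*n = 2*E*n)
T(f) = 219 - f
145309 + T(D(√(-3 + 5), 19)) = 145309 + (219 - 2*19*√(-3 + 5)) = 145309 + (219 - 2*19*√2) = 145309 + (219 - 38*√2) = 145528 - 38*√2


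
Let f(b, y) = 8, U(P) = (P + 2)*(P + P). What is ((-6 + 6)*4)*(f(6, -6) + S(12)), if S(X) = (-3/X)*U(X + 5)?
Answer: 0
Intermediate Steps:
U(P) = 2*P*(2 + P) (U(P) = (2 + P)*(2*P) = 2*P*(2 + P))
S(X) = -6*(5 + X)*(7 + X)/X (S(X) = (-3/X)*(2*(X + 5)*(2 + (X + 5))) = (-3/X)*(2*(5 + X)*(2 + (5 + X))) = (-3/X)*(2*(5 + X)*(7 + X)) = -6*(5 + X)*(7 + X)/X)
((-6 + 6)*4)*(f(6, -6) + S(12)) = ((-6 + 6)*4)*(8 + (-72 - 210/12 - 6*12)) = (0*4)*(8 + (-72 - 210*1/12 - 72)) = 0*(8 + (-72 - 35/2 - 72)) = 0*(8 - 323/2) = 0*(-307/2) = 0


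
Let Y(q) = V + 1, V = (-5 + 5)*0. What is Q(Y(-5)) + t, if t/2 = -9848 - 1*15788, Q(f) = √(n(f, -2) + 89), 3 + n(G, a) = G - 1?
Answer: -51272 + √86 ≈ -51263.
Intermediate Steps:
n(G, a) = -4 + G (n(G, a) = -3 + (G - 1) = -3 + (-1 + G) = -4 + G)
V = 0 (V = 0*0 = 0)
Y(q) = 1 (Y(q) = 0 + 1 = 1)
Q(f) = √(85 + f) (Q(f) = √((-4 + f) + 89) = √(85 + f))
t = -51272 (t = 2*(-9848 - 1*15788) = 2*(-9848 - 15788) = 2*(-25636) = -51272)
Q(Y(-5)) + t = √(85 + 1) - 51272 = √86 - 51272 = -51272 + √86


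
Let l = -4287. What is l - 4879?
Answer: -9166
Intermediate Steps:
l - 4879 = -4287 - 4879 = -9166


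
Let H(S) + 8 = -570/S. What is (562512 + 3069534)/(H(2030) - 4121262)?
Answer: -737305338/836617867 ≈ -0.88129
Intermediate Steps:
H(S) = -8 - 570/S
(562512 + 3069534)/(H(2030) - 4121262) = (562512 + 3069534)/((-8 - 570/2030) - 4121262) = 3632046/((-8 - 570*1/2030) - 4121262) = 3632046/((-8 - 57/203) - 4121262) = 3632046/(-1681/203 - 4121262) = 3632046/(-836617867/203) = 3632046*(-203/836617867) = -737305338/836617867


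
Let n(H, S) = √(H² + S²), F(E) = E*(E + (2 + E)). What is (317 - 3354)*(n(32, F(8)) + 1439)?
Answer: -4370243 - 48592*√85 ≈ -4.8182e+6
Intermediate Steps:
F(E) = E*(2 + 2*E)
(317 - 3354)*(n(32, F(8)) + 1439) = (317 - 3354)*(√(32² + (2*8*(1 + 8))²) + 1439) = -3037*(√(1024 + (2*8*9)²) + 1439) = -3037*(√(1024 + 144²) + 1439) = -3037*(√(1024 + 20736) + 1439) = -3037*(√21760 + 1439) = -3037*(16*√85 + 1439) = -3037*(1439 + 16*√85) = -4370243 - 48592*√85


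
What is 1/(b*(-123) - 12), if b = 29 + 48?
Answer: -1/9483 ≈ -0.00010545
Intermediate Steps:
b = 77
1/(b*(-123) - 12) = 1/(77*(-123) - 12) = 1/(-9471 - 12) = 1/(-9483) = -1/9483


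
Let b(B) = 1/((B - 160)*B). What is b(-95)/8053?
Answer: 1/195083925 ≈ 5.1260e-9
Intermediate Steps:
b(B) = 1/(B*(-160 + B)) (b(B) = 1/((-160 + B)*B) = 1/(B*(-160 + B)))
b(-95)/8053 = (1/((-95)*(-160 - 95)))/8053 = -1/95/(-255)*(1/8053) = -1/95*(-1/255)*(1/8053) = (1/24225)*(1/8053) = 1/195083925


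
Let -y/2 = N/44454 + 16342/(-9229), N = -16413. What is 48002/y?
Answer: 3282264483322/292647615 ≈ 11216.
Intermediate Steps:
y = 292647615/68377661 (y = -2*(-16413/44454 + 16342/(-9229)) = -2*(-16413*1/44454 + 16342*(-1/9229)) = -2*(-5471/14818 - 16342/9229) = -2*(-292647615/136755322) = 292647615/68377661 ≈ 4.2799)
48002/y = 48002/(292647615/68377661) = 48002*(68377661/292647615) = 3282264483322/292647615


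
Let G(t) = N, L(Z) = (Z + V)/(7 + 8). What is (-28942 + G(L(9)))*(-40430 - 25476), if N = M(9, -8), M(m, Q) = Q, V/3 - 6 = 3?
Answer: 1907978700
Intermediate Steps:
V = 27 (V = 18 + 3*3 = 18 + 9 = 27)
N = -8
L(Z) = 9/5 + Z/15 (L(Z) = (Z + 27)/(7 + 8) = (27 + Z)/15 = (27 + Z)*(1/15) = 9/5 + Z/15)
G(t) = -8
(-28942 + G(L(9)))*(-40430 - 25476) = (-28942 - 8)*(-40430 - 25476) = -28950*(-65906) = 1907978700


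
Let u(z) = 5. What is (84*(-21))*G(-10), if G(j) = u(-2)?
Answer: -8820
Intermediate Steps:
G(j) = 5
(84*(-21))*G(-10) = (84*(-21))*5 = -1764*5 = -8820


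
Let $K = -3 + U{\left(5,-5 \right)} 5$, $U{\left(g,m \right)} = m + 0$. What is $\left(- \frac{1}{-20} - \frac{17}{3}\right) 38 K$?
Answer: $\frac{89642}{15} \approx 5976.1$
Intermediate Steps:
$U{\left(g,m \right)} = m$
$K = -28$ ($K = -3 - 25 = -28$)
$\left(- \frac{1}{-20} - \frac{17}{3}\right) 38 K = \left(- \frac{1}{-20} - \frac{17}{3}\right) 38 \left(-28\right) = \left(\left(-1\right) \left(- \frac{1}{20}\right) - \frac{17}{3}\right) 38 \left(-28\right) = \left(\frac{1}{20} - \frac{17}{3}\right) 38 \left(-28\right) = \left(- \frac{337}{60}\right) 38 \left(-28\right) = \left(- \frac{6403}{30}\right) \left(-28\right) = \frac{89642}{15}$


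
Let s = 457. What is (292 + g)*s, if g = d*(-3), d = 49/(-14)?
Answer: 276485/2 ≈ 1.3824e+5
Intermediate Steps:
d = -7/2 (d = 49*(-1/14) = -7/2 ≈ -3.5000)
g = 21/2 (g = -7/2*(-3) = 21/2 ≈ 10.500)
(292 + g)*s = (292 + 21/2)*457 = (605/2)*457 = 276485/2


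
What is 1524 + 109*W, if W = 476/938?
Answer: 105814/67 ≈ 1579.3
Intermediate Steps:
W = 34/67 (W = 476*(1/938) = 34/67 ≈ 0.50746)
1524 + 109*W = 1524 + 109*(34/67) = 1524 + 3706/67 = 105814/67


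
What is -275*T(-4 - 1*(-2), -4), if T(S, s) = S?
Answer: 550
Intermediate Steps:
-275*T(-4 - 1*(-2), -4) = -275*(-4 - 1*(-2)) = -275*(-4 + 2) = -275*(-2) = 550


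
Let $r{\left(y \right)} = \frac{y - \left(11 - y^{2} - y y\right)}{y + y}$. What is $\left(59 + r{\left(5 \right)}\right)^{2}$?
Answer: $\frac{100489}{25} \approx 4019.6$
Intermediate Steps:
$r{\left(y \right)} = \frac{-11 + y + 2 y^{2}}{2 y}$ ($r{\left(y \right)} = \frac{y + \left(\left(y^{2} + y^{2}\right) - 11\right)}{2 y} = \left(y + \left(2 y^{2} - 11\right)\right) \frac{1}{2 y} = \left(y + \left(-11 + 2 y^{2}\right)\right) \frac{1}{2 y} = \left(-11 + y + 2 y^{2}\right) \frac{1}{2 y} = \frac{-11 + y + 2 y^{2}}{2 y}$)
$\left(59 + r{\left(5 \right)}\right)^{2} = \left(59 + \left(\frac{1}{2} + 5 - \frac{11}{2 \cdot 5}\right)\right)^{2} = \left(59 + \left(\frac{1}{2} + 5 - \frac{11}{10}\right)\right)^{2} = \left(59 + \frac{22}{5}\right)^{2} = \left(\frac{317}{5}\right)^{2} = \frac{100489}{25}$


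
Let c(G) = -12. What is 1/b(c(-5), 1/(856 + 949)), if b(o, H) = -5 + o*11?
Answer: -1/137 ≈ -0.0072993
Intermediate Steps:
b(o, H) = -5 + 11*o
1/b(c(-5), 1/(856 + 949)) = 1/(-5 + 11*(-12)) = 1/(-5 - 132) = 1/(-137) = -1/137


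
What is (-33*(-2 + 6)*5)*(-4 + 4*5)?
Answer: -10560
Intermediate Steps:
(-33*(-2 + 6)*5)*(-4 + 4*5) = (-132*5)*(-4 + 20) = -33*20*16 = -660*16 = -10560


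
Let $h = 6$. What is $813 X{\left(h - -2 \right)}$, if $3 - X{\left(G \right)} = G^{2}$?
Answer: $-49593$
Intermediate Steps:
$X{\left(G \right)} = 3 - G^{2}$
$813 X{\left(h - -2 \right)} = 813 \left(3 - \left(6 - -2\right)^{2}\right) = 813 \left(3 - \left(6 + 2\right)^{2}\right) = 813 \left(3 - 8^{2}\right) = 813 \left(3 - 64\right) = 813 \left(-61\right) = -49593$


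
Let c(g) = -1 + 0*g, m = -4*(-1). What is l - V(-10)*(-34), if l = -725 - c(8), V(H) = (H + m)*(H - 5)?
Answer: 2336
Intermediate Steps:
m = 4
c(g) = -1 (c(g) = -1 + 0 = -1)
V(H) = (-5 + H)*(4 + H) (V(H) = (H + 4)*(H - 5) = (4 + H)*(-5 + H) = (-5 + H)*(4 + H))
l = -724 (l = -725 - 1*(-1) = -725 + 1 = -724)
l - V(-10)*(-34) = -724 - (-20 + (-10)² - 1*(-10))*(-34) = -724 - (-20 + 100 + 10)*(-34) = -724 - 90*(-34) = -724 - 1*(-3060) = -724 + 3060 = 2336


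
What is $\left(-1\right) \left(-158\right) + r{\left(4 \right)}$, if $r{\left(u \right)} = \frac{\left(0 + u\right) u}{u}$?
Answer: $162$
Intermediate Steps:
$r{\left(u \right)} = u$ ($r{\left(u \right)} = \frac{u u}{u} = \frac{u^{2}}{u} = u$)
$\left(-1\right) \left(-158\right) + r{\left(4 \right)} = \left(-1\right) \left(-158\right) + 4 = 158 + 4 = 162$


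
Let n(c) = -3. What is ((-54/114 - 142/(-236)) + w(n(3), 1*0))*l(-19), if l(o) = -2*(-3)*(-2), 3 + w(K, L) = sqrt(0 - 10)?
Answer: 38634/1121 - 12*I*sqrt(10) ≈ 34.464 - 37.947*I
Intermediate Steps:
w(K, L) = -3 + I*sqrt(10) (w(K, L) = -3 + sqrt(0 - 10) = -3 + sqrt(-10) = -3 + I*sqrt(10))
l(o) = -12 (l(o) = 6*(-2) = -12)
((-54/114 - 142/(-236)) + w(n(3), 1*0))*l(-19) = ((-54/114 - 142/(-236)) + (-3 + I*sqrt(10)))*(-12) = ((-54*1/114 - 142*(-1/236)) + (-3 + I*sqrt(10)))*(-12) = ((-9/19 + 71/118) + (-3 + I*sqrt(10)))*(-12) = (287/2242 + (-3 + I*sqrt(10)))*(-12) = (-6439/2242 + I*sqrt(10))*(-12) = 38634/1121 - 12*I*sqrt(10)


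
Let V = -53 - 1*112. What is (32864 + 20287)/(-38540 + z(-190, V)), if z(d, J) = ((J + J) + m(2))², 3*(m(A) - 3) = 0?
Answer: 53151/68389 ≈ 0.77719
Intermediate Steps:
m(A) = 3 (m(A) = 3 + (⅓)*0 = 3 + 0 = 3)
V = -165 (V = -53 - 112 = -165)
z(d, J) = (3 + 2*J)² (z(d, J) = ((J + J) + 3)² = (2*J + 3)² = (3 + 2*J)²)
(32864 + 20287)/(-38540 + z(-190, V)) = (32864 + 20287)/(-38540 + (3 + 2*(-165))²) = 53151/(-38540 + (3 - 330)²) = 53151/(-38540 + (-327)²) = 53151/(-38540 + 106929) = 53151/68389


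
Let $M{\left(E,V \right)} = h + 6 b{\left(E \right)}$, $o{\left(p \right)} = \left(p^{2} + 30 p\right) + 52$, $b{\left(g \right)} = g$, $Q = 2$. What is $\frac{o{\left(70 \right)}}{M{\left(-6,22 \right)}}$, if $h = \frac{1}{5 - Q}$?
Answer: $- \frac{21156}{107} \approx -197.72$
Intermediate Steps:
$o{\left(p \right)} = 52 + p^{2} + 30 p$
$h = \frac{1}{3}$ ($h = \frac{1}{5 - 2} = \frac{1}{3} \approx 0.33333$)
$M{\left(E,V \right)} = \frac{1}{3} + 6 E$
$\frac{o{\left(70 \right)}}{M{\left(-6,22 \right)}} = \frac{52 + 70^{2} + 30 \cdot 70}{\frac{1}{3} + 6 \left(-6\right)} = \frac{52 + 4900 + 2100}{\frac{1}{3} - 36} = \frac{7052}{- \frac{107}{3}} = 7052 \left(- \frac{3}{107}\right) = - \frac{21156}{107}$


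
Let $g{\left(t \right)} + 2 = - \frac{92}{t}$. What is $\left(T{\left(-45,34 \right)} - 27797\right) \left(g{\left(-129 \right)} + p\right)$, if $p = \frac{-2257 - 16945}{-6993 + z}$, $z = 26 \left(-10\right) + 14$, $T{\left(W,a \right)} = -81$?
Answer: $- \frac{11851718384}{311277} \approx -38075.0$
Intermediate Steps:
$z = -246$ ($z = -260 + 14 = -246$)
$g{\left(t \right)} = -2 - \frac{92}{t}$
$p = \frac{19202}{7239}$ ($p = \frac{-2257 - 16945}{-6993 - 246} = - \frac{19202}{-7239} = \left(-19202\right) \left(- \frac{1}{7239}\right) = \frac{19202}{7239} \approx 2.6526$)
$\left(T{\left(-45,34 \right)} - 27797\right) \left(g{\left(-129 \right)} + p\right) = \left(-81 - 27797\right) \left(\left(-2 - \frac{92}{-129}\right) + \frac{19202}{7239}\right) = - 27878 \left(\left(-2 - - \frac{92}{129}\right) + \frac{19202}{7239}\right) = - 27878 \left(\left(-2 + \frac{92}{129}\right) + \frac{19202}{7239}\right) = - 27878 \left(- \frac{166}{129} + \frac{19202}{7239}\right) = \left(-27878\right) \frac{425128}{311277} = - \frac{11851718384}{311277}$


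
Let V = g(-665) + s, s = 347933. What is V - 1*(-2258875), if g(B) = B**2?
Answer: 3049033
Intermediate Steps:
V = 790158 (V = (-665)**2 + 347933 = 442225 + 347933 = 790158)
V - 1*(-2258875) = 790158 - 1*(-2258875) = 790158 + 2258875 = 3049033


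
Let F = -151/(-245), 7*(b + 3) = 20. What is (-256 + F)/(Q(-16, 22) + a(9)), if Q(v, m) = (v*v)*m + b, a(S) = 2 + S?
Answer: -62569/1382500 ≈ -0.045258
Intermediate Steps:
b = -⅐ (b = -3 + (⅐)*20 = -3 + 20/7 = -⅐ ≈ -0.14286)
F = 151/245 (F = -151*(-1/245) = 151/245 ≈ 0.61633)
Q(v, m) = -⅐ + m*v² (Q(v, m) = (v*v)*m - ⅐ = v²*m - ⅐ = m*v² - ⅐ = -⅐ + m*v²)
(-256 + F)/(Q(-16, 22) + a(9)) = (-256 + 151/245)/((-⅐ + 22*(-16)²) + (2 + 9)) = -62569/(245*((-⅐ + 22*256) + 11)) = -62569/(245*((-⅐ + 5632) + 11)) = -62569/(245*(39423/7 + 11)) = -62569/(245*39500/7) = -62569/245*7/39500 = -62569/1382500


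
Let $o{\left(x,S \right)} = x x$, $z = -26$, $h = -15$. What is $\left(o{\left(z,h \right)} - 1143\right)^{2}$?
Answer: $218089$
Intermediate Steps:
$o{\left(x,S \right)} = x^{2}$
$\left(o{\left(z,h \right)} - 1143\right)^{2} = \left(\left(-26\right)^{2} - 1143\right)^{2} = \left(676 - 1143\right)^{2} = \left(-467\right)^{2} = 218089$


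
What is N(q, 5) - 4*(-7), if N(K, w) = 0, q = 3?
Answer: 28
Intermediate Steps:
N(q, 5) - 4*(-7) = 0 - 4*(-7) = 0 + 28 = 28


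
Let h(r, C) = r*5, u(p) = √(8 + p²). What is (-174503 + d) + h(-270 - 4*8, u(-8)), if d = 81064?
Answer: -94949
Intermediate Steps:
h(r, C) = 5*r
(-174503 + d) + h(-270 - 4*8, u(-8)) = (-174503 + 81064) + 5*(-270 - 4*8) = -93439 + 5*(-270 - 32) = -93439 + 5*(-302) = -93439 - 1510 = -94949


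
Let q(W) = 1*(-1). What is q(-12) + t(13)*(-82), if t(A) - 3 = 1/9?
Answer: -2305/9 ≈ -256.11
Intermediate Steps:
t(A) = 28/9 (t(A) = 3 + 1/9 = 28/9)
q(W) = -1
q(-12) + t(13)*(-82) = -1 + (28/9)*(-82) = -1 - 2296/9 = -2305/9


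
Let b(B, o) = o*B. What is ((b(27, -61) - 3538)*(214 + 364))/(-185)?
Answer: 599386/37 ≈ 16200.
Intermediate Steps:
b(B, o) = B*o
((b(27, -61) - 3538)*(214 + 364))/(-185) = ((27*(-61) - 3538)*(214 + 364))/(-185) = ((-1647 - 3538)*578)*(-1/185) = -5185*578*(-1/185) = -2996930*(-1/185) = 599386/37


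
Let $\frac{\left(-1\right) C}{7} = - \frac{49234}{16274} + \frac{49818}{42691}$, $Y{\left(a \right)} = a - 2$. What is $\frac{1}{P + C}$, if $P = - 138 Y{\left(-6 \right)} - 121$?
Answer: $\frac{3372589}{3359127676} \approx 0.001004$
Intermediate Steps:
$Y{\left(a \right)} = -2 + a$
$C = \frac{43872689}{3372589}$ ($C = - 7 \left(- \frac{49234}{16274} + \frac{49818}{42691}\right) = - 7 \left(\left(-49234\right) \frac{1}{16274} + 49818 \cdot \frac{1}{42691}\right) = - 7 \left(- \frac{239}{79} + \frac{49818}{42691}\right) = \left(-7\right) \left(- \frac{6267527}{3372589}\right) = \frac{43872689}{3372589} \approx 13.009$)
$P = 983$ ($P = - 138 \left(-2 - 6\right) - 121 = \left(-138\right) \left(-8\right) - 121 = 1104 - 121 = 983$)
$\frac{1}{P + C} = \frac{1}{983 + \frac{43872689}{3372589}} = \frac{1}{\frac{3359127676}{3372589}} = \frac{3372589}{3359127676}$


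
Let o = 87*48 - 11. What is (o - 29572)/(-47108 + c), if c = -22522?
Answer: 8469/23210 ≈ 0.36489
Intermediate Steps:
o = 4165 (o = 4176 - 11 = 4165)
(o - 29572)/(-47108 + c) = (4165 - 29572)/(-47108 - 22522) = -25407/(-69630) = -25407*(-1/69630) = 8469/23210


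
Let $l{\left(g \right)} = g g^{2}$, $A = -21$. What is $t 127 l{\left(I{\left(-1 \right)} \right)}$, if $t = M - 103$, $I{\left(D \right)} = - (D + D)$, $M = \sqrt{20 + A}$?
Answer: $-104648 + 1016 i \approx -1.0465 \cdot 10^{5} + 1016.0 i$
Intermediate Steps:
$M = i$ ($M = \sqrt{20 - 21} = \sqrt{-1} = i \approx 1.0 i$)
$I{\left(D \right)} = - 2 D$
$t = -103 + i$ ($t = i - 103 = -103 + i \approx -103.0 + 1.0 i$)
$l{\left(g \right)} = g^{3}$
$t 127 l{\left(I{\left(-1 \right)} \right)} = \left(-103 + i\right) 127 \left(\left(-2\right) \left(-1\right)\right)^{3} = \left(-13081 + 127 i\right) 2^{3} = \left(-13081 + 127 i\right) 8 = -104648 + 1016 i$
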